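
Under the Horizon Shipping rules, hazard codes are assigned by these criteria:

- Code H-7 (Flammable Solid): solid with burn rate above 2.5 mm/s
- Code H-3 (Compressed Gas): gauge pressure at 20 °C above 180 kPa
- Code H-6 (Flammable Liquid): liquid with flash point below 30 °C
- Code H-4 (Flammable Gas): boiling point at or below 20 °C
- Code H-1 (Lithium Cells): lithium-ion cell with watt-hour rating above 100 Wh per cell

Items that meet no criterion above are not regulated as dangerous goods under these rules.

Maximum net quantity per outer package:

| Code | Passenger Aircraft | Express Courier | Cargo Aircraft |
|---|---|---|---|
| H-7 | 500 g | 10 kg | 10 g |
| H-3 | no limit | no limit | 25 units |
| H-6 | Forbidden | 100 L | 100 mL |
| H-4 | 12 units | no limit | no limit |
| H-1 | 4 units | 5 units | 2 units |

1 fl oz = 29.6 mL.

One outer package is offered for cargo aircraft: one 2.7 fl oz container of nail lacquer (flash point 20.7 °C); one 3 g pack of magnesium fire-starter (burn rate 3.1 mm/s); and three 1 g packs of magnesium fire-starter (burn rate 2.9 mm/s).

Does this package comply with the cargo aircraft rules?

The nail lacquer has flash point 20.7 °C, which is < 30 °C, so it is Code H-6 (Flammable Liquid).
Burn rate 3.1 mm/s meets the Code H-7 criterion (Flammable Solid), so the magnesium fire-starter is Code H-7.
Magnesium fire-starter: burn rate 2.9 mm/s > 2.5 mm/s → Code H-7 (Flammable Solid).
Total Code H-7: 3 g + (three 1 g packs = 3 g) = 6 g.
6 g is within the cargo aircraft limit of 10 g for Code H-7.
Code H-6 quantity: one 2.7 fl oz container = 79.92 mL.
That is within the Code H-6 cargo aircraft limit of 100 mL.
Every hazard code is within its cargo aircraft limit and no segregation rule is violated.

Yes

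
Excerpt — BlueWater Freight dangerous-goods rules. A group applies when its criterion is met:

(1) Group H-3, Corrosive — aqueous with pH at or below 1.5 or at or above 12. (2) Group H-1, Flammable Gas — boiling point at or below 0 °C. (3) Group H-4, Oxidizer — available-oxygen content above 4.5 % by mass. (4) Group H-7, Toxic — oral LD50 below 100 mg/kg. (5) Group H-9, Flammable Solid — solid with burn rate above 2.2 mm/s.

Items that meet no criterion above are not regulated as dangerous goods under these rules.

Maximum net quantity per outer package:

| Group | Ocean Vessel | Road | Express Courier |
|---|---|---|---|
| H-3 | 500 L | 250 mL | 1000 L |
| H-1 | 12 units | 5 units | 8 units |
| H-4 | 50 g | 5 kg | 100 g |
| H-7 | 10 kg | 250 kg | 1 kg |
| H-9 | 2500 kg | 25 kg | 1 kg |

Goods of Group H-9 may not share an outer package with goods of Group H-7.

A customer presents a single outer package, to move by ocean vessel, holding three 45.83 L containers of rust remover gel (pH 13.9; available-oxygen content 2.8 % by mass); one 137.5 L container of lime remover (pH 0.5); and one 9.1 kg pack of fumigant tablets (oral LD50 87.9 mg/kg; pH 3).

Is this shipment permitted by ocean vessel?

Yes

With pH 13.9 (≥ 12), the rust remover gel falls in Group H-3.
With pH 0.5 (≤ 1.5), the lime remover falls in Group H-3.
The fumigant tablets have oral LD50 87.9 mg/kg, which is < 100 mg/kg, so they are Group H-7 (Toxic).
Group H-3 net quantity: (three 45.83 L containers = 137.49 L) + 137.5 L = 274.99 L.
274.99 L ≤ 500 L (ocean vessel limit, Group H-3) — within limit.
Group H-7 quantity: 9.1 kg.
9.1 kg ≤ 10 kg (ocean vessel limit, Group H-7) — within limit.
The segregation rule (Group H-9 with Group H-7) does not apply to Group H-3 with Group H-7.
Every hazard group is within its ocean vessel limit and no segregation rule is violated.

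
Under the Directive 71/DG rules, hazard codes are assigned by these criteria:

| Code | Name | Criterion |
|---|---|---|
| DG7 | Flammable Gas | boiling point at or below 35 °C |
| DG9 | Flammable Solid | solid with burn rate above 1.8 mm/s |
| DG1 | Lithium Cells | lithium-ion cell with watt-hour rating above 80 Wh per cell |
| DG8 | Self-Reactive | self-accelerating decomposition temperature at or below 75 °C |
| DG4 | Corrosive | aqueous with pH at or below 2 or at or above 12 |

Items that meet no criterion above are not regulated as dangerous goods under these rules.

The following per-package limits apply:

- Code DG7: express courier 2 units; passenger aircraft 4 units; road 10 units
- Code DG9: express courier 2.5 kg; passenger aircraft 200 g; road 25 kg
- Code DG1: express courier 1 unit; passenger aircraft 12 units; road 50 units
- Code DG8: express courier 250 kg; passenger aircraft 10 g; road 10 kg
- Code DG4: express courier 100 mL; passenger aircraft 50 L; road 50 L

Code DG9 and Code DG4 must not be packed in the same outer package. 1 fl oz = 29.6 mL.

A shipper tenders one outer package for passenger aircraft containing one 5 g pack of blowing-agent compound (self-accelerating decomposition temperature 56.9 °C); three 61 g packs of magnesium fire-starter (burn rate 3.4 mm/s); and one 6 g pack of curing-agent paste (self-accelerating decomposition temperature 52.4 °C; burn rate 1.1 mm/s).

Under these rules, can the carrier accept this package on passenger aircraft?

Blowing-agent compound: self-accelerating decomposition temperature 56.9 °C ≤ 75 °C → Code DG8 (Self-Reactive).
Magnesium fire-starter: burn rate 3.4 mm/s > 1.8 mm/s → Code DG9 (Flammable Solid).
The curing-agent paste has self-accelerating decomposition temperature 52.4 °C, which is ≤ 75 °C, so it is Code DG8 (Self-Reactive).
Code DG9 quantity: three 61 g packs = 183 g.
183 g is within the passenger aircraft limit of 200 g for Code DG9.
Total Code DG8: 5 g + 6 g = 11 g.
11 g > 10 g (passenger aircraft limit, Code DG8) — over the limit.
The segregation rule (Code DG9 with Code DG4) does not apply to Code DG9 with Code DG8.

No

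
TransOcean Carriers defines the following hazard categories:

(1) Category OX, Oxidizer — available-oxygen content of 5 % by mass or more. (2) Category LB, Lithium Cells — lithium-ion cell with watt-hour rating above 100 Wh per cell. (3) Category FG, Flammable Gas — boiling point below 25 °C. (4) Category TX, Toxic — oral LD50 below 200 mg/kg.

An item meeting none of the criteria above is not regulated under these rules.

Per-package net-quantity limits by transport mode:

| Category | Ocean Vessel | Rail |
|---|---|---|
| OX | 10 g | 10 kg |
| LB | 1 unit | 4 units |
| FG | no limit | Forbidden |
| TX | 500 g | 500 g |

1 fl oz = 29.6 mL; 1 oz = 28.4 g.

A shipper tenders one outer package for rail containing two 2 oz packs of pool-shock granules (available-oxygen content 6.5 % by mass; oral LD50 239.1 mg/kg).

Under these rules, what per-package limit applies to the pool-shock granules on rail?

With available-oxygen content 6.5 % by mass (≥ 5 % by mass), the pool-shock granules fall in Category OX.
The rail limit for Category OX is 10 kg.

10 kg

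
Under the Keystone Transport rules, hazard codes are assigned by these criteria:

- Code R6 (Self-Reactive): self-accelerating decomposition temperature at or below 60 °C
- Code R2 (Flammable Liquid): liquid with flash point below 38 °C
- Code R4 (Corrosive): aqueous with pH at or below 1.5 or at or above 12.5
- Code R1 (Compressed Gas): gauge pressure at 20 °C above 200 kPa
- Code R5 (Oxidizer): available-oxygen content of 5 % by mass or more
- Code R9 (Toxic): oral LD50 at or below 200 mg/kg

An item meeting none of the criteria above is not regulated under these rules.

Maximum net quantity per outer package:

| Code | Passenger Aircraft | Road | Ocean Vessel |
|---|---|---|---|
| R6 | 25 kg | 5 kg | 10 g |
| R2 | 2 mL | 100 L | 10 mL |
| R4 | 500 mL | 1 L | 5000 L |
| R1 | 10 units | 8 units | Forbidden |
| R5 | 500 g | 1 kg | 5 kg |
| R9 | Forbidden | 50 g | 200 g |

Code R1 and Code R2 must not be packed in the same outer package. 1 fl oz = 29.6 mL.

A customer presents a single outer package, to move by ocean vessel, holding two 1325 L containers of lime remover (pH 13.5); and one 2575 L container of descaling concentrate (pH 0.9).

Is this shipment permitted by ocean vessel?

The lime remover has pH 13.5, which is ≥ 12.5, so it is Code R4 (Corrosive).
Descaling concentrate: pH 0.9 ≤ 1.5 → Code R4 (Corrosive).
Code R4 net quantity: (two 1325 L containers = 2650 L) + 2575 L = 5225 L.
That exceeds the Code R4 ocean vessel limit of 5000 L.

No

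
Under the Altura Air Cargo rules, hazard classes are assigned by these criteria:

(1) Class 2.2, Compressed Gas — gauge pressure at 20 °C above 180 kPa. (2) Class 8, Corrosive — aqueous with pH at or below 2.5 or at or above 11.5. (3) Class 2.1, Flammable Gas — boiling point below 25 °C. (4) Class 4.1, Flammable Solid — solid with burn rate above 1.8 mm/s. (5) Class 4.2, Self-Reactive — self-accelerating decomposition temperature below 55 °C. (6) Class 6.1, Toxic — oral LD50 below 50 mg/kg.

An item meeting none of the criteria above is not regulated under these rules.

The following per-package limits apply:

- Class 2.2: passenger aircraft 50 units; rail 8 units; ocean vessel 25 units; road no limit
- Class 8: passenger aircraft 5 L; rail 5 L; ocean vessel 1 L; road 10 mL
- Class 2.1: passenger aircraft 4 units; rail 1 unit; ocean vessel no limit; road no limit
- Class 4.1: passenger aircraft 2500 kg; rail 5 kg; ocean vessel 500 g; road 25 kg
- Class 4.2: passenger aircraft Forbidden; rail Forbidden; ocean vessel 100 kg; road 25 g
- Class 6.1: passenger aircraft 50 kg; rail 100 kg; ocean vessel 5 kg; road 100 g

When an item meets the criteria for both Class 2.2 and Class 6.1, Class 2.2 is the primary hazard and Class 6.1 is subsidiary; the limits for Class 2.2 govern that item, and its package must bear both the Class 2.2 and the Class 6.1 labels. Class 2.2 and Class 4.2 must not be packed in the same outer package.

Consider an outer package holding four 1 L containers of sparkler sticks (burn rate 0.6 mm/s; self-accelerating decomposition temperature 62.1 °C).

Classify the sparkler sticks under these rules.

burn rate 0.6 mm/s is not above 1.8 mm/s, so Class 4.1 does not apply.
self-accelerating decomposition temperature 62.1 °C is not below 55 °C, so Class 4.2 does not apply.
No criterion is met, so the item is not regulated.

Not regulated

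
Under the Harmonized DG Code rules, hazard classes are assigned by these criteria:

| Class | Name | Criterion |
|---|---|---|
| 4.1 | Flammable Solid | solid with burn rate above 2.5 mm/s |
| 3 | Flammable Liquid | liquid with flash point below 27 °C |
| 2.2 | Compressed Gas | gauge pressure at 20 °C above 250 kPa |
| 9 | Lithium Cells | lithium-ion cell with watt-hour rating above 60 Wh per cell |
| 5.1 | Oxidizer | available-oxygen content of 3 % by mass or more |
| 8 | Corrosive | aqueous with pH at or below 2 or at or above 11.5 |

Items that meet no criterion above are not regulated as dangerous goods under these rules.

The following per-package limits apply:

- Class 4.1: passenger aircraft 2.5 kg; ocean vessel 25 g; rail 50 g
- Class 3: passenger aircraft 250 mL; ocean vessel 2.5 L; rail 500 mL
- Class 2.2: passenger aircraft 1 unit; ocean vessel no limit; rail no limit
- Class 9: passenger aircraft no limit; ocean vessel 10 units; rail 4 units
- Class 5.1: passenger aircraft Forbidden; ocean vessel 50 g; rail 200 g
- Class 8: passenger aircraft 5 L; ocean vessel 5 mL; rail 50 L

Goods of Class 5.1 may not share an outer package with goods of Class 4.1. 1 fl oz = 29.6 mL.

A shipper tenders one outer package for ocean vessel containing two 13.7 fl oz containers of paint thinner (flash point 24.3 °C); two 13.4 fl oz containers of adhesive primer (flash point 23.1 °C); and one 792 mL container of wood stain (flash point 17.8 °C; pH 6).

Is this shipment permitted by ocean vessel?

Yes

Paint thinner: flash point 24.3 °C < 27 °C → Class 3 (Flammable Liquid).
With flash point 23.1 °C (< 27 °C), the adhesive primer falls in Class 3.
Wood stain: flash point 17.8 °C < 27 °C → Class 3 (Flammable Liquid).
Class 3 net quantity: (two 13.7 fl oz containers = 811.04 mL) + (two 13.4 fl oz containers = 793.28 mL) + 792 mL = 2396.32 mL.
2396.32 mL ≤ 2.5 L (ocean vessel limit, Class 3) — within limit.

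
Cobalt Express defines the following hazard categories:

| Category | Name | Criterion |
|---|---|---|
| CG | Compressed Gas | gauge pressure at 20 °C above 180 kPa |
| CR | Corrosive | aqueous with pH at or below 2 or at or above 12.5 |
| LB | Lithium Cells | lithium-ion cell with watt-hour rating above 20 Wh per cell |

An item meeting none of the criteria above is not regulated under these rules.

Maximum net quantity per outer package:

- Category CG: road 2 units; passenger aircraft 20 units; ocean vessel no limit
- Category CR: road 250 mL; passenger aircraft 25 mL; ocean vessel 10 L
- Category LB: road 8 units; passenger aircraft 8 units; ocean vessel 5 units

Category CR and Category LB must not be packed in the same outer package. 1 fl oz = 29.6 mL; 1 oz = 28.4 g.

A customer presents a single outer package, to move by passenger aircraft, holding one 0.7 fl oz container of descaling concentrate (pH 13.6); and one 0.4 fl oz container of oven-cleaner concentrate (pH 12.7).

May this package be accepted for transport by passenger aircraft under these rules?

No

pH 13.6 meets the Category CR criterion (Corrosive), so the descaling concentrate is Category CR.
The oven-cleaner concentrate has pH 12.7, which is ≥ 12.5, so it is Category CR (Corrosive).
Category CR net quantity: (one 0.7 fl oz container = 20.72 mL) + (one 0.4 fl oz container = 11.84 mL) = 32.56 mL.
32.56 mL exceeds the passenger aircraft limit of 25 mL for Category CR.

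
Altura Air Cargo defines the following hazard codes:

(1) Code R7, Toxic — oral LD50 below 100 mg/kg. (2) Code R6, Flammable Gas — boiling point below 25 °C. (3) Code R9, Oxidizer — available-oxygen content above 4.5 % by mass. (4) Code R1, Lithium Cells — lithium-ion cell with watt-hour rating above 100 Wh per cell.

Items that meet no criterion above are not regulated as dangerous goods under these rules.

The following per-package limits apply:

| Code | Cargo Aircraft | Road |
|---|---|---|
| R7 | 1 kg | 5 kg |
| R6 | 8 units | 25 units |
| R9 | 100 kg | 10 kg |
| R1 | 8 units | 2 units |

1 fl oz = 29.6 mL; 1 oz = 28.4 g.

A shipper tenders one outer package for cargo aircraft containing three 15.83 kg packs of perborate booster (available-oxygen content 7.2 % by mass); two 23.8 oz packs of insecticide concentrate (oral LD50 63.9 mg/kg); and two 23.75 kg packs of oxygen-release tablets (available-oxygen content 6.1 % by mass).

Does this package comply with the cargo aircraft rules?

No

Perborate booster: available-oxygen content 7.2 % by mass > 4.5 % by mass → Code R9 (Oxidizer).
The insecticide concentrate has oral LD50 63.9 mg/kg, which is < 100 mg/kg, so it is Code R7 (Toxic).
With available-oxygen content 6.1 % by mass (> 4.5 % by mass), the oxygen-release tablets fall in Code R9.
Code R7 quantity: two 23.8 oz packs = 1351.84 g.
1351.84 g > 1 kg (cargo aircraft limit, Code R7) — over the limit.
Total Code R9: (three 15.83 kg packs = 47.49 kg) + (two 23.75 kg packs = 47.5 kg) = 94.99 kg.
That is within the Code R9 cargo aircraft limit of 100 kg.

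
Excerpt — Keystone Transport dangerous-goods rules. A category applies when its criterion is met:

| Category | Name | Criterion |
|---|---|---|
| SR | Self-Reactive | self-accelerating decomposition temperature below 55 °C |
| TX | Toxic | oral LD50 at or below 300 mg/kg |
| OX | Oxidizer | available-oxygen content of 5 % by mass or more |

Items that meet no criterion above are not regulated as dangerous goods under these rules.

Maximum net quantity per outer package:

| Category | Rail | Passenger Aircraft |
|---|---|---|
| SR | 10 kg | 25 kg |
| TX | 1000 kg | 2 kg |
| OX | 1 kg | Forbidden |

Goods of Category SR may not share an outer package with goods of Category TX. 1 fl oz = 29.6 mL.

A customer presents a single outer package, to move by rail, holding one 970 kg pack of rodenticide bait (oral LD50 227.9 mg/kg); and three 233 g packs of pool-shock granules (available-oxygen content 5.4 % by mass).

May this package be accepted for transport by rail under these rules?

Rodenticide bait: oral LD50 227.9 mg/kg ≤ 300 mg/kg → Category TX (Toxic).
With available-oxygen content 5.4 % by mass (≥ 5 % by mass), the pool-shock granules fall in Category OX.
Category TX quantity: 970 kg.
970 kg is within the rail limit of 1000 kg for Category TX.
Category OX quantity: three 233 g packs = 699 g.
That is within the Category OX rail limit of 1 kg.
The segregation rule (Category SR with Category TX) does not apply to Category TX with Category OX.
Every hazard category is within its rail limit and no segregation rule is violated.

Yes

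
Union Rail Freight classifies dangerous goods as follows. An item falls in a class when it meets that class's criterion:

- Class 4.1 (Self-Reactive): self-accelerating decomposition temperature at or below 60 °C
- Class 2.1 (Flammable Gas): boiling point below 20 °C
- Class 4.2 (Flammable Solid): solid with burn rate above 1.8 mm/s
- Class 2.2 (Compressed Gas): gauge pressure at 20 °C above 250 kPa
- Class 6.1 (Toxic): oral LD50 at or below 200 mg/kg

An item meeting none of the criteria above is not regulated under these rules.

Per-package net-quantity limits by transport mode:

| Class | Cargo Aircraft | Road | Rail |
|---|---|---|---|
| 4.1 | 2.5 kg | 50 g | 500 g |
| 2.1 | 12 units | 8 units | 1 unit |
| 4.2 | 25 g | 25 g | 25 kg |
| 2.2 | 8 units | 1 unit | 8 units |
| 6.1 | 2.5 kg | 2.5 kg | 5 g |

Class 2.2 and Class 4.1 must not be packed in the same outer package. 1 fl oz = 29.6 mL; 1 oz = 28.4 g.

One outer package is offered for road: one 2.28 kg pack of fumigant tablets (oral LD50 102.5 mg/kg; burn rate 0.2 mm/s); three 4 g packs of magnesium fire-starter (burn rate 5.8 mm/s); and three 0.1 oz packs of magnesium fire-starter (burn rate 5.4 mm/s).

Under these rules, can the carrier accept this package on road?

Yes

The fumigant tablets have oral LD50 102.5 mg/kg, which is ≤ 200 mg/kg, so they are Class 6.1 (Toxic).
Burn rate 5.8 mm/s meets the Class 4.2 criterion (Flammable Solid), so the magnesium fire-starter is Class 4.2.
Burn rate 5.4 mm/s meets the Class 4.2 criterion (Flammable Solid), so the magnesium fire-starter is Class 4.2.
Total Class 4.2: (three 4 g packs = 12 g) + (three 0.1 oz packs = 8.52 g) = 20.52 g.
That is within the Class 4.2 road limit of 25 g.
Class 6.1 quantity: 2.28 kg.
That is within the Class 6.1 road limit of 2.5 kg.
The segregation rule (Class 2.2 with Class 4.1) does not apply to Class 4.2 with Class 6.1.
Every hazard class is within its road limit and no segregation rule is violated.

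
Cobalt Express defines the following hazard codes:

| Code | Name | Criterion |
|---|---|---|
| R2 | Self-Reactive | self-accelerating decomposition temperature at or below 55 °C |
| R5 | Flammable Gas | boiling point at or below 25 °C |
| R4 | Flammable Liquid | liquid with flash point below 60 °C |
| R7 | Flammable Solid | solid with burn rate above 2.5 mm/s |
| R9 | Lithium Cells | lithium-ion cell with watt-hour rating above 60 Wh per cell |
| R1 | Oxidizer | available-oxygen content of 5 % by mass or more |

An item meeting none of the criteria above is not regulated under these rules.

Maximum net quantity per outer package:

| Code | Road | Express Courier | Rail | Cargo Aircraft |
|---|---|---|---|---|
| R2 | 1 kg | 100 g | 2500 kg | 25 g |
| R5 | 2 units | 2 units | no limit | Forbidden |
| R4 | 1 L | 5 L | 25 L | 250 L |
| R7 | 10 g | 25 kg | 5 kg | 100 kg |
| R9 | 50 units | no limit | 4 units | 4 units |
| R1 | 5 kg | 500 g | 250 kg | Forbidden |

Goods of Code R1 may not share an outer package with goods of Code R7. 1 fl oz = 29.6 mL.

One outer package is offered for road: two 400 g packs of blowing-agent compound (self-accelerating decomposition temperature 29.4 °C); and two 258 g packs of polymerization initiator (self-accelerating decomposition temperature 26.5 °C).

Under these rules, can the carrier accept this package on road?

Self-accelerating decomposition temperature 29.4 °C meets the Code R2 criterion (Self-Reactive), so the blowing-agent compound is Code R2.
Polymerization initiator: self-accelerating decomposition temperature 26.5 °C ≤ 55 °C → Code R2 (Self-Reactive).
Total Code R2: (two 400 g packs = 800 g) + (two 258 g packs = 516 g) = 1.316 kg.
1.316 kg > 1 kg (road limit, Code R2) — over the limit.

No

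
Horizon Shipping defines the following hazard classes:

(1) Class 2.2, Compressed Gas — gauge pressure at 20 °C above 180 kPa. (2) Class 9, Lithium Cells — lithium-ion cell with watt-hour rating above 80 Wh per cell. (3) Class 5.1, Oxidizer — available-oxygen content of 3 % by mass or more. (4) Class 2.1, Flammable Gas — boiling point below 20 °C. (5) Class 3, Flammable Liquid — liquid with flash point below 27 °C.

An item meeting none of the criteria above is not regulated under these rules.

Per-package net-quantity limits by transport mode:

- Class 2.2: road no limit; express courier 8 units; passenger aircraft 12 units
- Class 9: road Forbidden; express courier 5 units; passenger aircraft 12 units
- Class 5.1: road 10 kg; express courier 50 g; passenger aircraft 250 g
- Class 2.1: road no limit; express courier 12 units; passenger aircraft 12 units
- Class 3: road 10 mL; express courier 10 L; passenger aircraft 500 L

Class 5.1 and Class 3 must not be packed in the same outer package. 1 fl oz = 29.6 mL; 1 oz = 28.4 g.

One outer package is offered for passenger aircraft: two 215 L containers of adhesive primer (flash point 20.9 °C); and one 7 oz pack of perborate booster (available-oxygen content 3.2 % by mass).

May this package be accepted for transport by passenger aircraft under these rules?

The adhesive primer has flash point 20.9 °C, which is < 27 °C, so it is Class 3 (Flammable Liquid).
Available-oxygen content 3.2 % by mass meets the Class 5.1 criterion (Oxidizer), so the perborate booster is Class 5.1.
Class 5.1 quantity: one 7 oz pack = 198.8 g.
That is within the Class 5.1 passenger aircraft limit of 250 g.
Class 3 quantity: two 215 L containers = 430 L.
That is within the Class 3 passenger aircraft limit of 500 L.
Class 5.1 and Class 3 may not share an outer package.

No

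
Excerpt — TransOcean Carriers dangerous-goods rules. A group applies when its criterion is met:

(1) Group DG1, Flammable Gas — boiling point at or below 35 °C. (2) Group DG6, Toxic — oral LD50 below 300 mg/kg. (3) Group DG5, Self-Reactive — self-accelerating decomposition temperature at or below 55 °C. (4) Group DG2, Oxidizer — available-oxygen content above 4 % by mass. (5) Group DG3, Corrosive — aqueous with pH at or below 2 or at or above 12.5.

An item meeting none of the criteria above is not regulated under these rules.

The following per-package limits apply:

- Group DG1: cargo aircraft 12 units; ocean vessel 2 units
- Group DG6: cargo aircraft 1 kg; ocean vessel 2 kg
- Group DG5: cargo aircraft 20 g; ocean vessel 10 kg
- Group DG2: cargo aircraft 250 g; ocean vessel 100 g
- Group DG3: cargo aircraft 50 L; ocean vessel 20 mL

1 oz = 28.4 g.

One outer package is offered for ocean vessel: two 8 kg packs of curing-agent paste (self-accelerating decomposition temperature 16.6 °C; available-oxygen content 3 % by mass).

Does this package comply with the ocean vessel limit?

No

The curing-agent paste has self-accelerating decomposition temperature 16.6 °C, which is ≤ 55 °C, so it is Group DG5 (Self-Reactive).
Group DG5 quantity: two 8 kg packs = 16 kg.
16 kg exceeds the ocean vessel limit of 10 kg for Group DG5.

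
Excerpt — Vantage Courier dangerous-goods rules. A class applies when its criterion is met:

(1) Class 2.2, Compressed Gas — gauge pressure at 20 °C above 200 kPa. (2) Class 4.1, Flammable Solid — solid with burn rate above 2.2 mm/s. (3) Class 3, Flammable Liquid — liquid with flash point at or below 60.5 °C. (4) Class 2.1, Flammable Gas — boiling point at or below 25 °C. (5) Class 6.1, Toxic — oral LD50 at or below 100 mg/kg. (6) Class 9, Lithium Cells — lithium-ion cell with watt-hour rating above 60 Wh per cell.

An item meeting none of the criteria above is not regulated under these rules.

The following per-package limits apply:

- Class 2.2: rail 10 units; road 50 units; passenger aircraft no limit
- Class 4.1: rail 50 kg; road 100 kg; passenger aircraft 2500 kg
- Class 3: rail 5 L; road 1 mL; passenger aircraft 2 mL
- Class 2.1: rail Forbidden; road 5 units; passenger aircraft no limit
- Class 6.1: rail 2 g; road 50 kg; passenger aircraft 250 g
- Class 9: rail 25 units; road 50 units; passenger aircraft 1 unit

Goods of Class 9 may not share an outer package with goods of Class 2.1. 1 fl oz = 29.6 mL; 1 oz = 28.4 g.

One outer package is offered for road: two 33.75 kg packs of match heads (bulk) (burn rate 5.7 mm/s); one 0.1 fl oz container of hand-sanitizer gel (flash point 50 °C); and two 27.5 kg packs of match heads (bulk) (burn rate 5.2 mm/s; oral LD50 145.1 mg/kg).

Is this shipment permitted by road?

No

The match heads (bulk) have burn rate 5.7 mm/s, which is > 2.2 mm/s, so they are Class 4.1 (Flammable Solid).
Flash point 50 °C meets the Class 3 criterion (Flammable Liquid), so the hand-sanitizer gel is Class 3.
With burn rate 5.2 mm/s (> 2.2 mm/s), the match heads (bulk) fall in Class 4.1.
Class 4.1 net quantity: (two 33.75 kg packs = 67.5 kg) + (two 27.5 kg packs = 55 kg) = 122.5 kg.
122.5 kg exceeds the road limit of 100 kg for Class 4.1.
Class 3 quantity: one 0.1 fl oz container = 2.96 mL.
That exceeds the Class 3 road limit of 1 mL.
The segregation rule (Class 9 with Class 2.1) does not apply to Class 4.1 with Class 3.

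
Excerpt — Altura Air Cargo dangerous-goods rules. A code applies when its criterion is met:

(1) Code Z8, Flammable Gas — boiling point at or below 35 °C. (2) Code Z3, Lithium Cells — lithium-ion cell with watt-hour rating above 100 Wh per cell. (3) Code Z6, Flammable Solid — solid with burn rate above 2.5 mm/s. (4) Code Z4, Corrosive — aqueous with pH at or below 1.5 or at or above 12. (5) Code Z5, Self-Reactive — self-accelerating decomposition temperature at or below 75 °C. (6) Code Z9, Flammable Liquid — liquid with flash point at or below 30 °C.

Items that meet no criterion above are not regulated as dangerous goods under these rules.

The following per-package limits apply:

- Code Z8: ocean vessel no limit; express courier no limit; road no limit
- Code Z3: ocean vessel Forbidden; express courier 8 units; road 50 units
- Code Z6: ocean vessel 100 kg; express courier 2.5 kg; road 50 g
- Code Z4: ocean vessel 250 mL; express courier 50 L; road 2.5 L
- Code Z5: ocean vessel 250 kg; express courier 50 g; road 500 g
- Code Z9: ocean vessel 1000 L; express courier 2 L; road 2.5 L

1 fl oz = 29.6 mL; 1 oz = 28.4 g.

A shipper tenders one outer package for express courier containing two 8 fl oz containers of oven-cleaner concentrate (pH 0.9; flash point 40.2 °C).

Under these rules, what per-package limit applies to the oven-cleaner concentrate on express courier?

With pH 0.9 (≤ 1.5), the oven-cleaner concentrate falls in Code Z4.
The express courier limit for Code Z4 is 50 L.

50 L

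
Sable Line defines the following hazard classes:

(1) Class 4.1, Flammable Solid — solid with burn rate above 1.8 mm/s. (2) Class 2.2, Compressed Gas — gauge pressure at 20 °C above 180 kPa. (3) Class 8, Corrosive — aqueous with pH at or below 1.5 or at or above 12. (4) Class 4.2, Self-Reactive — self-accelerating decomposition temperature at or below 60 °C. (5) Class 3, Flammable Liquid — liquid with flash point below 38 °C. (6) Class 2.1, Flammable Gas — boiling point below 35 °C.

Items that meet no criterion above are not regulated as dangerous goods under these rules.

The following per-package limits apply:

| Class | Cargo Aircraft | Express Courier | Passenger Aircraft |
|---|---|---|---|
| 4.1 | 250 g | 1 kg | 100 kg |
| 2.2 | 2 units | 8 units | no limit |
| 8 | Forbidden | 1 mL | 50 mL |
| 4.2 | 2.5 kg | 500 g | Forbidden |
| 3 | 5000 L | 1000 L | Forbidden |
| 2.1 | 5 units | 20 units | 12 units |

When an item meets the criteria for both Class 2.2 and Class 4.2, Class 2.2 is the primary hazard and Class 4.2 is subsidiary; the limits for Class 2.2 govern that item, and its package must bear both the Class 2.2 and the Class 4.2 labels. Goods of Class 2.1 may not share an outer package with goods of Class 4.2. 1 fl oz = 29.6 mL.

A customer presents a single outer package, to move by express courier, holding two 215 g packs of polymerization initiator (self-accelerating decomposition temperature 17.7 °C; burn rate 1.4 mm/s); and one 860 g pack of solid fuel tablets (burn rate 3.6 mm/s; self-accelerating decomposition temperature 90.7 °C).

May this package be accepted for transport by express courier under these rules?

Yes

The polymerization initiator has self-accelerating decomposition temperature 17.7 °C, which is ≤ 60 °C, so it is Class 4.2 (Self-Reactive).
With burn rate 3.6 mm/s (> 1.8 mm/s), the solid fuel tablets fall in Class 4.1.
Class 4.1 quantity: 860 g.
That is within the Class 4.1 express courier limit of 1 kg.
Class 4.2 quantity: two 215 g packs = 430 g.
430 g ≤ 500 g (express courier limit, Class 4.2) — within limit.
The segregation rule (Class 2.1 with Class 4.2) does not apply to Class 4.1 with Class 4.2.
Every hazard class is within its express courier limit and no segregation rule is violated.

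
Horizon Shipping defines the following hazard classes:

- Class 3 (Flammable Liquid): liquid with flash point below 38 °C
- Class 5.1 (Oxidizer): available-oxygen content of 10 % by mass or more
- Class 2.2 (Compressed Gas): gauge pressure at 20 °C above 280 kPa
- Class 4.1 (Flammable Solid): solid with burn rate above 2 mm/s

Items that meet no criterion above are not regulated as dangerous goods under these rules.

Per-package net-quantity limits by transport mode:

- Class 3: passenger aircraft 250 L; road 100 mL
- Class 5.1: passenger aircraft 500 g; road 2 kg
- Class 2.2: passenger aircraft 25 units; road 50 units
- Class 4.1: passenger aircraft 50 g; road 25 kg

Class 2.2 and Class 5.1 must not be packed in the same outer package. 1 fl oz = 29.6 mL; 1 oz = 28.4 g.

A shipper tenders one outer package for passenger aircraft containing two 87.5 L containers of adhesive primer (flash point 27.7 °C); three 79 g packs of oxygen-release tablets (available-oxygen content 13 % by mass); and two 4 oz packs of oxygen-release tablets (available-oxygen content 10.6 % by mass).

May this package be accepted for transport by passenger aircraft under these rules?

Adhesive primer: flash point 27.7 °C < 38 °C → Class 3 (Flammable Liquid).
With available-oxygen content 13 % by mass (≥ 10 % by mass), the oxygen-release tablets fall in Class 5.1.
The oxygen-release tablets have available-oxygen content 10.6 % by mass, which is ≥ 10 % by mass, so they are Class 5.1 (Oxidizer).
Class 5.1 net quantity: (three 79 g packs = 237 g) + (two 4 oz packs = 227.2 g) = 464.2 g.
464.2 g is within the passenger aircraft limit of 500 g for Class 5.1.
Class 3 quantity: two 87.5 L containers = 175 L.
That is within the Class 3 passenger aircraft limit of 250 L.
The segregation rule (Class 2.2 with Class 5.1) does not apply to Class 5.1 with Class 3.
Every hazard class is within its passenger aircraft limit and no segregation rule is violated.

Yes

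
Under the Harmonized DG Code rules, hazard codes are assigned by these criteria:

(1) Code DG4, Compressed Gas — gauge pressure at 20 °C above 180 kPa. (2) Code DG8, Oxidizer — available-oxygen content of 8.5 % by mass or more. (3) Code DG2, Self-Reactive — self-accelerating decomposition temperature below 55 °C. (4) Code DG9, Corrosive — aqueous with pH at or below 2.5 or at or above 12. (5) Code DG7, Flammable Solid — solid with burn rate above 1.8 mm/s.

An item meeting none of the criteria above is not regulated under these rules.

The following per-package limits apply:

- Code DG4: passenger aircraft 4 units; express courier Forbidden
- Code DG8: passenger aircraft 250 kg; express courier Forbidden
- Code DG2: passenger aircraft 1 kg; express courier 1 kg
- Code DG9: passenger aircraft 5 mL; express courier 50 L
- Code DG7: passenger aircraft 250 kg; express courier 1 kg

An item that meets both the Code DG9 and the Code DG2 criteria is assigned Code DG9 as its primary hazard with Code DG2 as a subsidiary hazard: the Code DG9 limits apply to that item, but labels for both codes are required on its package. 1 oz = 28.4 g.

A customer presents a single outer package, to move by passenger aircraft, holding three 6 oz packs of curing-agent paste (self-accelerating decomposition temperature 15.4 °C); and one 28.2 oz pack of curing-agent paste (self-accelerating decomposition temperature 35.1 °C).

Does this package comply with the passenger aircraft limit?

No

The curing-agent paste has self-accelerating decomposition temperature 15.4 °C, which is < 55 °C, so it is Code DG2 (Self-Reactive).
The curing-agent paste has self-accelerating decomposition temperature 35.1 °C, which is < 55 °C, so it is Code DG2 (Self-Reactive).
Code DG2 net quantity: (three 6 oz packs = 511.2 g) + (one 28.2 oz pack = 800.88 g) = 1312.08 g.
1312.08 g > 1 kg (passenger aircraft limit, Code DG2) — over the limit.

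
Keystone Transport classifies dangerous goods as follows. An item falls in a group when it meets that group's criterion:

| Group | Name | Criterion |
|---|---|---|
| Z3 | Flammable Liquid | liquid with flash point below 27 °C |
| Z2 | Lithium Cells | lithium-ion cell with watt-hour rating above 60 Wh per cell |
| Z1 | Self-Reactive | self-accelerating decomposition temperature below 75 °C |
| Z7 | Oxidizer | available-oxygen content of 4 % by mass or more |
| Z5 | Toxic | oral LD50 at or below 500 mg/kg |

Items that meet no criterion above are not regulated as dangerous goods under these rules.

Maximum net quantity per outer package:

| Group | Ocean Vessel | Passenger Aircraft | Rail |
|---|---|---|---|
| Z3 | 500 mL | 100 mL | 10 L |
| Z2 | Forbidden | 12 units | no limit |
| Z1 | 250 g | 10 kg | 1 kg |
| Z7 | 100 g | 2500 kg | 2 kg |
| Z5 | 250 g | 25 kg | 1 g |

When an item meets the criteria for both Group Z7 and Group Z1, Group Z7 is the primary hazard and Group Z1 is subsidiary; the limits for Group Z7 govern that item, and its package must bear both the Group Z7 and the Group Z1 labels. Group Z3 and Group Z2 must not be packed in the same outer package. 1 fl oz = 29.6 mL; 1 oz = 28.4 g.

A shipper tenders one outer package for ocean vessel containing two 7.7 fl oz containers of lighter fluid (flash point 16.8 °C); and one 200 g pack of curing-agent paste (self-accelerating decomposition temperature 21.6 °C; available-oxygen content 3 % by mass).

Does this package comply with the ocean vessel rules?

Lighter fluid: flash point 16.8 °C < 27 °C → Group Z3 (Flammable Liquid).
Self-accelerating decomposition temperature 21.6 °C meets the Group Z1 criterion (Self-Reactive), so the curing-agent paste is Group Z1.
Group Z3 quantity: two 7.7 fl oz containers = 455.84 mL.
455.84 mL ≤ 500 mL (ocean vessel limit, Group Z3) — within limit.
Group Z1 quantity: 200 g.
200 g is within the ocean vessel limit of 250 g for Group Z1.
The segregation rule (Group Z3 with Group Z2) does not apply to Group Z3 with Group Z1.
Every hazard group is within its ocean vessel limit and no segregation rule is violated.

Yes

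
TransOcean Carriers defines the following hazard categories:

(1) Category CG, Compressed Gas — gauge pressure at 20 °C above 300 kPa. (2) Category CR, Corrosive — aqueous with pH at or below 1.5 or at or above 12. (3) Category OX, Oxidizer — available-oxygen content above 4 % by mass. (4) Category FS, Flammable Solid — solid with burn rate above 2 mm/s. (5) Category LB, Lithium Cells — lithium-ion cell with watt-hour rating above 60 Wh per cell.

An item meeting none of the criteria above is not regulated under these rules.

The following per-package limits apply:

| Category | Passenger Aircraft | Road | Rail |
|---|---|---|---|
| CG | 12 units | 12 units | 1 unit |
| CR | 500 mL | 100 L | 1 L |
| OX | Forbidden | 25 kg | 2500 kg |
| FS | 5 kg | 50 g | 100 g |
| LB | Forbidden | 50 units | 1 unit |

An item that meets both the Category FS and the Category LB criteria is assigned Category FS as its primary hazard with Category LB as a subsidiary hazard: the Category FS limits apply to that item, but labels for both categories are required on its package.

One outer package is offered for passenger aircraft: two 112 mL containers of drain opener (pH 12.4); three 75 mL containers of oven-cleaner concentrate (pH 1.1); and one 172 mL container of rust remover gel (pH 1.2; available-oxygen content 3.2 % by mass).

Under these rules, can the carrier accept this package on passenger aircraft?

No

pH 12.4 meets the Category CR criterion (Corrosive), so the drain opener is Category CR.
With pH 1.1 (≤ 1.5), the oven-cleaner concentrate falls in Category CR.
pH 1.2 meets the Category CR criterion (Corrosive), so the rust remover gel is Category CR.
Category CR net quantity: (two 112 mL containers = 224 mL) + (three 75 mL containers = 225 mL) + 172 mL = 621 mL.
621 mL exceeds the passenger aircraft limit of 500 mL for Category CR.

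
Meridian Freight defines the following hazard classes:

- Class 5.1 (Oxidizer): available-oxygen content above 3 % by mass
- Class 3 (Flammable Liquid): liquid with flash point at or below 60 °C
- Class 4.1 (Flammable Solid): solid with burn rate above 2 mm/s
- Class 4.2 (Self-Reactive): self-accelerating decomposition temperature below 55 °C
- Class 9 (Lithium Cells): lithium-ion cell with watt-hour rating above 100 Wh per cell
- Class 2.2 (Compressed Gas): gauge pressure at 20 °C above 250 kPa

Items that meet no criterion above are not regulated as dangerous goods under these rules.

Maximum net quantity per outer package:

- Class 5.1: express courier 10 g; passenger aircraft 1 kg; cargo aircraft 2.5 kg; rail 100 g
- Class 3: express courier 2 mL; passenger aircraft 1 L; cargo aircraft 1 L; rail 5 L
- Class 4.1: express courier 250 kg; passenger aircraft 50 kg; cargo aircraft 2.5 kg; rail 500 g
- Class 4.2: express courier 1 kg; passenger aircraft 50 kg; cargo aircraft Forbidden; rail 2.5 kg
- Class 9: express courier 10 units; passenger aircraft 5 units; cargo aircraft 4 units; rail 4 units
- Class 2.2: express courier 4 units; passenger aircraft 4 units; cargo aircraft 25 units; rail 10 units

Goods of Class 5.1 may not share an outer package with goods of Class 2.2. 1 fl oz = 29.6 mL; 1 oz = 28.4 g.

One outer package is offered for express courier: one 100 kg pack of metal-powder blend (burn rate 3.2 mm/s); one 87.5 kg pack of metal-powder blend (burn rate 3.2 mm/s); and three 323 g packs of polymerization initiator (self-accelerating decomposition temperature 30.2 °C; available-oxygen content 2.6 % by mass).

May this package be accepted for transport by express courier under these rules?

Yes

The metal-powder blend has burn rate 3.2 mm/s, which is > 2 mm/s, so it is Class 4.1 (Flammable Solid).
With burn rate 3.2 mm/s (> 2 mm/s), the metal-powder blend falls in Class 4.1.
With self-accelerating decomposition temperature 30.2 °C (< 55 °C), the polymerization initiator falls in Class 4.2.
Class 4.2 quantity: three 323 g packs = 969 g.
969 g is within the express courier limit of 1 kg for Class 4.2.
Class 4.1 net quantity: 100 kg + 87.5 kg = 187.5 kg.
187.5 kg is within the express courier limit of 250 kg for Class 4.1.
The segregation rule (Class 5.1 with Class 2.2) does not apply to Class 4.2 with Class 4.1.
Every hazard class is within its express courier limit and no segregation rule is violated.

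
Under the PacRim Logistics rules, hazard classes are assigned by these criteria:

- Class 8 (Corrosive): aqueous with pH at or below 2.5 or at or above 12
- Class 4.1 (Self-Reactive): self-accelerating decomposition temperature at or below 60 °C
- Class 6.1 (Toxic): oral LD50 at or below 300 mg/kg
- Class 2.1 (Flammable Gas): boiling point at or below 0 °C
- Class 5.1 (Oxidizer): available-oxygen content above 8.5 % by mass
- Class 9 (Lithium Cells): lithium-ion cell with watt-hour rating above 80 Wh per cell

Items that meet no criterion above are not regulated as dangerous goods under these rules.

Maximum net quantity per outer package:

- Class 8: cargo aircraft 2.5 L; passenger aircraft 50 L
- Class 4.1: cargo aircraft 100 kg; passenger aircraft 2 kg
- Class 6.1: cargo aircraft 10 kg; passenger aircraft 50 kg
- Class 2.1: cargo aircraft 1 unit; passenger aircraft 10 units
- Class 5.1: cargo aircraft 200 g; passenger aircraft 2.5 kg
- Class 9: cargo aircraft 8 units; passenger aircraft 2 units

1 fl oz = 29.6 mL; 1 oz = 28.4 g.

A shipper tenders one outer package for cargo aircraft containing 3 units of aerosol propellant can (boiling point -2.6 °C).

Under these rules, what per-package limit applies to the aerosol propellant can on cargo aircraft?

Boiling point -2.6 °C meets the Class 2.1 criterion (Flammable Gas), so the aerosol propellant can is Class 2.1.
The cargo aircraft limit for Class 2.1 is 1 unit.

1 unit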